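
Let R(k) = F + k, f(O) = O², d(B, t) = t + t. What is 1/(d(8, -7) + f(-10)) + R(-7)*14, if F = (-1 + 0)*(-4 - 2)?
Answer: -1203/86 ≈ -13.988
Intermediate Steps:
d(B, t) = 2*t
F = 6 (F = -1*(-6) = 6)
R(k) = 6 + k
1/(d(8, -7) + f(-10)) + R(-7)*14 = 1/(2*(-7) + (-10)²) + (6 - 7)*14 = 1/(-14 + 100) - 1*14 = 1/86 - 14 = -1203/86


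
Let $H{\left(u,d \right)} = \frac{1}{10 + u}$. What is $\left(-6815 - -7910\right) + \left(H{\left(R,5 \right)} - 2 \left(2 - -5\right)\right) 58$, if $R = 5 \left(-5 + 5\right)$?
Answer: $\frac{1444}{5} \approx 288.8$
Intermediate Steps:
$R = 0$ ($R = 5 \cdot 0 = 0$)
$\left(-6815 - -7910\right) + \left(H{\left(R,5 \right)} - 2 \left(2 - -5\right)\right) 58 = \left(-6815 - -7910\right) + \left(\frac{1}{10 + 0} - 2 \left(2 - -5\right)\right) 58 = \left(-6815 + 7910\right) + \left(\frac{1}{10} - 2 \left(2 + 5\right)\right) 58 = 1095 + \left(\frac{1}{10} - 14\right) 58 = 1095 - \frac{4031}{5} = \frac{1444}{5}$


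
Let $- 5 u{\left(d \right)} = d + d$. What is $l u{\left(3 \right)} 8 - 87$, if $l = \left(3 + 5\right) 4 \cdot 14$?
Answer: $- \frac{21939}{5} \approx -4387.8$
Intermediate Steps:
$u{\left(d \right)} = - \frac{2 d}{5}$ ($u{\left(d \right)} = - \frac{d + d}{5} = - \frac{2 d}{5}$)
$l = 448$ ($l = 8 \cdot 4 \cdot 14 = 32 \cdot 14 = 448$)
$l u{\left(3 \right)} 8 - 87 = 448 \left(- \frac{2}{5}\right) 3 \cdot 8 - 87 = 448 \left(\left(- \frac{6}{5}\right) 8\right) - 87 = 448 \left(- \frac{48}{5}\right) - 87 = - \frac{21504}{5} - 87 = - \frac{21939}{5}$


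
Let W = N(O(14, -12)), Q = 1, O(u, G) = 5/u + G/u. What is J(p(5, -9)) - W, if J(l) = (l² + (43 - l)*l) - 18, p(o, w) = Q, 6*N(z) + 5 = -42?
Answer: 197/6 ≈ 32.833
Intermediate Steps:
N(z) = -47/6 (N(z) = -⅚ + (⅙)*(-42) = -⅚ - 7 = -47/6)
p(o, w) = 1
W = -47/6 ≈ -7.8333
J(l) = -18 + l² + l*(43 - l) (J(l) = (l² + l*(43 - l)) - 18 = -18 + l² + l*(43 - l))
J(p(5, -9)) - W = (-18 + 43*1) - 1*(-47/6) = (-18 + 43) + 47/6 = 25 + 47/6 = 197/6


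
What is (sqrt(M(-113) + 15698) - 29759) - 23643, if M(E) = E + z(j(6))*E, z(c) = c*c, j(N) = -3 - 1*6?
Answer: -53402 + 4*sqrt(402) ≈ -53322.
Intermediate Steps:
j(N) = -9 (j(N) = -3 - 6 = -9)
z(c) = c**2
M(E) = 82*E (M(E) = E + (-9)**2*E = E + 81*E = 82*E)
(sqrt(M(-113) + 15698) - 29759) - 23643 = (sqrt(82*(-113) + 15698) - 29759) - 23643 = (sqrt(-9266 + 15698) - 29759) - 23643 = (sqrt(6432) - 29759) - 23643 = (4*sqrt(402) - 29759) - 23643 = (-29759 + 4*sqrt(402)) - 23643 = -53402 + 4*sqrt(402)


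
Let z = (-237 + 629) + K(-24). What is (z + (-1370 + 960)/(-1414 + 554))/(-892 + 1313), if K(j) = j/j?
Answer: 33839/36206 ≈ 0.93462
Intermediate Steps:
K(j) = 1
z = 393 (z = (-237 + 629) + 1 = 392 + 1 = 393)
(z + (-1370 + 960)/(-1414 + 554))/(-892 + 1313) = (393 + (-1370 + 960)/(-1414 + 554))/(-892 + 1313) = (393 - 410/(-860))/421 = (393 - 410*(-1/860))*(1/421) = (393 + 41/86)*(1/421) = (33839/86)*(1/421) = 33839/36206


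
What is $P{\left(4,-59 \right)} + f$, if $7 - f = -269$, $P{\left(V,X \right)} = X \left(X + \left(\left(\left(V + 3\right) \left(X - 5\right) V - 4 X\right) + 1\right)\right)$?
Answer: $95502$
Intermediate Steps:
$P{\left(V,X \right)} = X \left(1 - 3 X + V \left(-5 + X\right) \left(3 + V\right)\right)$ ($P{\left(V,X \right)} = X \left(X + \left(\left(\left(3 + V\right) \left(-5 + X\right) V - 4 X\right) + 1\right)\right) = X \left(X + \left(\left(\left(-5 + X\right) \left(3 + V\right) V - 4 X\right) + 1\right)\right) = X \left(X + \left(\left(V \left(-5 + X\right) \left(3 + V\right) - 4 X\right) + 1\right)\right) = X \left(X + \left(\left(- 4 X + V \left(-5 + X\right) \left(3 + V\right)\right) + 1\right)\right) = X \left(X + \left(1 - 4 X + V \left(-5 + X\right) \left(3 + V\right)\right)\right) = X \left(1 - 3 X + V \left(-5 + X\right) \left(3 + V\right)\right)$)
$f = 276$ ($f = 7 - -269 = 7 + 269 = 276$)
$P{\left(4,-59 \right)} + f = - 59 \left(1 - 60 - 5 \cdot 4^{2} - -177 - 59 \cdot 4^{2} + 3 \cdot 4 \left(-59\right)\right) + 276 = - 59 \left(1 - 60 - 80 + 177 - 944 - 708\right) + 276 = \left(-59\right) \left(-1614\right) + 276 = 95226 + 276 = 95502$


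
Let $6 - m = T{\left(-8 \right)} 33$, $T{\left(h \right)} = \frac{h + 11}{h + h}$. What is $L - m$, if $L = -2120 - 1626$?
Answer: $- \frac{60131}{16} \approx -3758.2$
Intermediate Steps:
$T{\left(h \right)} = \frac{11 + h}{2 h}$
$m = \frac{195}{16}$ ($m = 6 - \frac{11 - 8}{2 \left(-8\right)} 33 = 6 - \frac{1}{2} \left(- \frac{1}{8}\right) 3 \cdot 33 = 6 - \left(- \frac{3}{16}\right) 33 = 6 - - \frac{99}{16} = 6 + \frac{99}{16} = \frac{195}{16} \approx 12.188$)
$L = -3746$
$L - m = -3746 - \frac{195}{16} = - \frac{60131}{16}$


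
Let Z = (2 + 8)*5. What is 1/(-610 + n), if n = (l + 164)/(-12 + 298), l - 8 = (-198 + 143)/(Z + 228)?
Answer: -79508/48452119 ≈ -0.0016410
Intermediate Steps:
Z = 50 (Z = 10*5 = 50)
l = 2169/278 (l = 8 + (-198 + 143)/(50 + 228) = 8 - 55/278 = 2169/278 ≈ 7.8022)
n = 47761/79508 (n = (2169/278 + 164)/(-12 + 298) = (47761/278)/286 = (47761/278)*(1/286) = 47761/79508 ≈ 0.60071)
1/(-610 + n) = 1/(-610 + 47761/79508) = 1/(-48452119/79508) = -79508/48452119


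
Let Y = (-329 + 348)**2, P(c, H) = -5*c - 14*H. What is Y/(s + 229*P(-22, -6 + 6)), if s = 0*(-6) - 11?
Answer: 361/25179 ≈ 0.014337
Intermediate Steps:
P(c, H) = -14*H - 5*c
s = -11 (s = 0 - 11 = -11)
Y = 361 (Y = 19**2 = 361)
Y/(s + 229*P(-22, -6 + 6)) = 361/(-11 + 229*(-14*(-6 + 6) - 5*(-22))) = 361/(-11 + 229*(-14*0 + 110)) = 361/(-11 + 229*(0 + 110)) = 361/(-11 + 229*110) = 361/(-11 + 25190) = 361/25179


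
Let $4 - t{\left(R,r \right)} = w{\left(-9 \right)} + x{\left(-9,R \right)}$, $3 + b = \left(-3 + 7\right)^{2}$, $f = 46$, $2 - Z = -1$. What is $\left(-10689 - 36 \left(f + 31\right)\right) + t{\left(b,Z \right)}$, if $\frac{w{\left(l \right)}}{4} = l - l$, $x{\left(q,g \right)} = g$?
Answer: $-13470$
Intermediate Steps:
$Z = 3$ ($Z = 2 - -1 = 2 + 1 = 3$)
$b = 13$ ($b = -3 + \left(-3 + 7\right)^{2} = -3 + 4^{2} = -3 + 16 = 13$)
$w{\left(l \right)} = 0$ ($w{\left(l \right)} = 4 \left(l - l\right) = 4 \cdot 0 = 0$)
$t{\left(R,r \right)} = 4 - R$ ($t{\left(R,r \right)} = 4 - \left(0 + R\right) = 4 - R$)
$\left(-10689 - 36 \left(f + 31\right)\right) + t{\left(b,Z \right)} = \left(-10689 - 36 \left(46 + 31\right)\right) + \left(4 - 13\right) = \left(-10689 - 2772\right) + \left(4 - 13\right) = \left(-10689 - 2772\right) - 9 = -13461 - 9 = -13470$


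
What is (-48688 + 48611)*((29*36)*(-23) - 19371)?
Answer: 3340491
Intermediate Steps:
(-48688 + 48611)*((29*36)*(-23) - 19371) = -77*(1044*(-23) - 19371) = -77*(-24012 - 19371) = -77*(-43383) = 3340491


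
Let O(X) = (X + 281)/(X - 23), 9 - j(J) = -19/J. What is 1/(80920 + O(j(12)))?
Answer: 149/12053581 ≈ 1.2361e-5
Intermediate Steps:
j(J) = 9 + 19/J (j(J) = 9 - (-19)/J = 9 + 19/J)
O(X) = (281 + X)/(-23 + X)
1/(80920 + O(j(12))) = 1/(80920 + (281 + (9 + 19/12))/(-23 + (9 + 19/12))) = 1/(80920 + (281 + 127/12)/(-23 + 127/12)) = 1/(80920 + (3499/12)/(-149/12)) = 1/(80920 - 12/149*3499/12) = 1/(80920 - 3499/149) = 1/(12053581/149) = 149/12053581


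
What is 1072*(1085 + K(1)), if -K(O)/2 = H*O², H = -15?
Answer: 1195280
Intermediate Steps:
K(O) = 30*O² (K(O) = -(-30)*O² = 30*O²)
1072*(1085 + K(1)) = 1072*(1085 + 30*1²) = 1072*(1085 + 30*1) = 1072*(1085 + 30) = 1072*1115 = 1195280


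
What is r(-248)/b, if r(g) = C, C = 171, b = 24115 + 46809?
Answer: 171/70924 ≈ 0.0024110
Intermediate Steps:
b = 70924
r(g) = 171
r(-248)/b = 171/70924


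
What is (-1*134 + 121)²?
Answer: 169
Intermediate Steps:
(-1*134 + 121)² = (-134 + 121)² = (-13)² = 169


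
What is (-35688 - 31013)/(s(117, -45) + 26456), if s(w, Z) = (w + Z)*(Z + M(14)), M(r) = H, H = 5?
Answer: -66701/23576 ≈ -2.8292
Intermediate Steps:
M(r) = 5
s(w, Z) = (5 + Z)*(Z + w) (s(w, Z) = (w + Z)*(Z + 5) = (Z + w)*(5 + Z) = (5 + Z)*(Z + w))
(-35688 - 31013)/(s(117, -45) + 26456) = (-35688 - 31013)/(((-45)² + 5*(-45) + 5*117 - 45*117) + 26456) = -66701/((2025 - 225 + 585 - 5265) + 26456) = -66701/(-2880 + 26456) = -66701/23576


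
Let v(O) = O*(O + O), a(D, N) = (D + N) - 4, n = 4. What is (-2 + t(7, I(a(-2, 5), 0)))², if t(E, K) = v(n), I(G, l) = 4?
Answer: 900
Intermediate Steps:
a(D, N) = -4 + D + N
v(O) = 2*O² (v(O) = O*(2*O) = 2*O²)
t(E, K) = 32 (t(E, K) = 2*4² = 2*16 = 32)
(-2 + t(7, I(a(-2, 5), 0)))² = (-2 + 32)² = 30² = 900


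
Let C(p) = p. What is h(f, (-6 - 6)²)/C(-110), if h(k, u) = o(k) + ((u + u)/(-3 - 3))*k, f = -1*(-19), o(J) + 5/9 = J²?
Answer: 2482/495 ≈ 5.0141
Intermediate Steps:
o(J) = -5/9 + J²
f = 19
h(k, u) = -5/9 + k² - k*u/3 (h(k, u) = (-5/9 + k²) + ((u + u)/(-3 - 3))*k = (-5/9 + k²) + ((2*u)/(-6))*k = (-5/9 + k²) + ((2*u)*(-⅙))*k = (-5/9 + k²) + (-u/3)*k = (-5/9 + k²) - k*u/3 = -5/9 + k² - k*u/3)
h(f, (-6 - 6)²)/C(-110) = (-5/9 + 19² - ⅓*19*(-6 - 6)²)/(-110) = (-5/9 + 361 - ⅓*19*(-12)²)*(-1/110) = (-5/9 + 361 - ⅓*19*144)*(-1/110) = (-5/9 + 361 - 912)*(-1/110) = -4964/9*(-1/110) = 2482/495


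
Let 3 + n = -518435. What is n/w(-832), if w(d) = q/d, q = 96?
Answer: 13479388/3 ≈ 4.4931e+6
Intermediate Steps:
n = -518438 (n = -3 - 518435 = -518438)
w(d) = 96/d
n/w(-832) = -518438/(96/(-832)) = -518438/(96*(-1/832)) = -518438/(-3/26) = -518438*(-26/3) = 13479388/3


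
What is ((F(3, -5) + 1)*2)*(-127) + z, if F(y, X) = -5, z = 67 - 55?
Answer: 1028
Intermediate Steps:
z = 12
((F(3, -5) + 1)*2)*(-127) + z = ((-5 + 1)*2)*(-127) + 12 = -4*2*(-127) + 12 = -8*(-127) + 12 = 1016 + 12 = 1028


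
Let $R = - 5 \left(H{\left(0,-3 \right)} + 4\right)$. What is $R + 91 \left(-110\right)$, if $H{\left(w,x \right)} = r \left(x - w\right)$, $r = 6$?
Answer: $-9940$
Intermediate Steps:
$H{\left(w,x \right)} = - 6 w + 6 x$ ($H{\left(w,x \right)} = 6 \left(x - w\right) = - 6 w + 6 x$)
$R = 70$ ($R = - 5 \left(\left(\left(-6\right) 0 + 6 \left(-3\right)\right) + 4\right) = - 5 \left(\left(0 - 18\right) + 4\right) = - 5 \left(-18 + 4\right) = - 5 \left(-14\right) = \left(-1\right) \left(-70\right) = 70$)
$R + 91 \left(-110\right) = 70 + 91 \left(-110\right) = 70 - 10010 = -9940$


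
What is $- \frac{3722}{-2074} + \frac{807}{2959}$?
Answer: $\frac{23582}{11407} \approx 2.0673$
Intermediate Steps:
$- \frac{3722}{-2074} + \frac{807}{2959} = \left(-3722\right) \left(- \frac{1}{2074}\right) + 807 \cdot \frac{1}{2959} = \frac{1861}{1037} + \frac{3}{11} = \frac{23582}{11407}$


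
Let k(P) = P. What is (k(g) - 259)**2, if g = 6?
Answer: 64009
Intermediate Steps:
(k(g) - 259)**2 = (6 - 259)**2 = (-253)**2 = 64009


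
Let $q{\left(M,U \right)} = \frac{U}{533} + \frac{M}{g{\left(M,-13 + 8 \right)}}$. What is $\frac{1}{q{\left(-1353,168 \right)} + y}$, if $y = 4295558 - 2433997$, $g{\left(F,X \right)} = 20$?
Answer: $\frac{10660}{19843522471} \approx 5.372 \cdot 10^{-7}$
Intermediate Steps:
$q{\left(M,U \right)} = \frac{M}{20} + \frac{U}{533}$ ($q{\left(M,U \right)} = \frac{U}{533} + \frac{M}{20} = \frac{M}{20} + \frac{U}{533}$)
$y = 1861561$
$\frac{1}{q{\left(-1353,168 \right)} + y} = \frac{1}{\left(\frac{1}{20} \left(-1353\right) + \frac{1}{533} \cdot 168\right) + 1861561} = \frac{1}{\left(- \frac{1353}{20} + \frac{168}{533}\right) + 1861561} = \frac{1}{- \frac{717789}{10660} + 1861561} = \frac{1}{\frac{19843522471}{10660}} = \frac{10660}{19843522471}$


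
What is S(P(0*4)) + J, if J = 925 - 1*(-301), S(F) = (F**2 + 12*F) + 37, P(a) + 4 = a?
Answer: 1231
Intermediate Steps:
P(a) = -4 + a
S(F) = 37 + F**2 + 12*F
J = 1226 (J = 925 + 301 = 1226)
S(P(0*4)) + J = (37 + (-4 + 0*4)**2 + 12*(-4 + 0*4)) + 1226 = (37 + (-4 + 0)**2 + 12*(-4 + 0)) + 1226 = (37 + (-4)**2 + 12*(-4)) + 1226 = (37 + 16 - 48) + 1226 = 5 + 1226 = 1231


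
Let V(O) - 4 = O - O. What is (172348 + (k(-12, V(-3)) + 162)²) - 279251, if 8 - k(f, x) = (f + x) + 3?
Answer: -76278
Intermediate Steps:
V(O) = 4 (V(O) = 4 + (O - O) = 4 + 0 = 4)
k(f, x) = 5 - f - x (k(f, x) = 8 - ((f + x) + 3) = 8 - (3 + f + x) = 8 + (-3 - f - x) = 5 - f - x)
(172348 + (k(-12, V(-3)) + 162)²) - 279251 = (172348 + ((5 - 1*(-12) - 1*4) + 162)²) - 279251 = (172348 + ((5 + 12 - 4) + 162)²) - 279251 = (172348 + (13 + 162)²) - 279251 = (172348 + 175²) - 279251 = (172348 + 30625) - 279251 = 202973 - 279251 = -76278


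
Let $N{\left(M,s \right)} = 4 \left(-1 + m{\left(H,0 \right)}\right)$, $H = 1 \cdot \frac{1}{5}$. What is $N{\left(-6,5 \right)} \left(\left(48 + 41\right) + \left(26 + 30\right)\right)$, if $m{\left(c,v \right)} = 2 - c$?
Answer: $464$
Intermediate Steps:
$H = \frac{1}{5}$ ($H = 1 \cdot \frac{1}{5} = \frac{1}{5} \approx 0.2$)
$N{\left(M,s \right)} = \frac{16}{5}$ ($N{\left(M,s \right)} = 4 \left(-1 + \left(2 - \frac{1}{5}\right)\right) = 4 \left(-1 + \frac{9}{5}\right) = 4 \cdot \frac{4}{5} = \frac{16}{5}$)
$N{\left(-6,5 \right)} \left(\left(48 + 41\right) + \left(26 + 30\right)\right) = \frac{16 \left(\left(48 + 41\right) + \left(26 + 30\right)\right)}{5} = \frac{16 \left(89 + 56\right)}{5} = \frac{16}{5} \cdot 145 = 464$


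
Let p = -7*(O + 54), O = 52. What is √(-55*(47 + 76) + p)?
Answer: I*√7507 ≈ 86.643*I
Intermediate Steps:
p = -742 (p = -7*(52 + 54) = -7*106 = -742)
√(-55*(47 + 76) + p) = √(-55*(47 + 76) - 742) = √(-55*123 - 742) = √(-6765 - 742) = √(-7507) = I*√7507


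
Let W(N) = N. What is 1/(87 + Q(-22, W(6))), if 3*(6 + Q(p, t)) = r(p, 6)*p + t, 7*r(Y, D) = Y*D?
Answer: 7/1549 ≈ 0.0045190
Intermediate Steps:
r(Y, D) = D*Y/7 (r(Y, D) = (Y*D)/7 = (D*Y)/7 = D*Y/7)
Q(p, t) = -6 + t/3 + 2*p²/7 (Q(p, t) = -6 + (((⅐)*6*p)*p + t)/3 = -6 + ((6*p/7)*p + t)/3 = -6 + (6*p²/7 + t)/3 = -6 + (t + 6*p²/7)/3 = -6 + (t/3 + 2*p²/7) = -6 + t/3 + 2*p²/7)
1/(87 + Q(-22, W(6))) = 1/(87 + (-6 + (⅓)*6 + (2/7)*(-22)²)) = 1/(87 + (-6 + 2 + (2/7)*484)) = 1/(87 + (-6 + 2 + 968/7)) = 1/(87 + 940/7) = 1/(1549/7) = 7/1549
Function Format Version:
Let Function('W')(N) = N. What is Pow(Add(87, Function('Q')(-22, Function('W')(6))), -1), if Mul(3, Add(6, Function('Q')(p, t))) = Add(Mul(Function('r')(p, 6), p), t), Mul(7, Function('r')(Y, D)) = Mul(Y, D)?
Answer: Rational(7, 1549) ≈ 0.0045190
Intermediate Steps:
Function('r')(Y, D) = Mul(Rational(1, 7), D, Y) (Function('r')(Y, D) = Mul(Rational(1, 7), Mul(Y, D)) = Mul(Rational(1, 7), Mul(D, Y)) = Mul(Rational(1, 7), D, Y))
Function('Q')(p, t) = Add(-6, Mul(Rational(1, 3), t), Mul(Rational(2, 7), Pow(p, 2))) (Function('Q')(p, t) = Add(-6, Mul(Rational(1, 3), Add(Mul(Mul(Rational(1, 7), 6, p), p), t))) = Add(-6, Mul(Rational(1, 3), Add(Mul(Mul(Rational(6, 7), p), p), t))) = Add(-6, Mul(Rational(1, 3), Add(Mul(Rational(6, 7), Pow(p, 2)), t))) = Add(-6, Mul(Rational(1, 3), Add(t, Mul(Rational(6, 7), Pow(p, 2))))) = Add(-6, Add(Mul(Rational(1, 3), t), Mul(Rational(2, 7), Pow(p, 2)))) = Add(-6, Mul(Rational(1, 3), t), Mul(Rational(2, 7), Pow(p, 2))))
Pow(Add(87, Function('Q')(-22, Function('W')(6))), -1) = Pow(Add(87, Add(-6, Mul(Rational(1, 3), 6), Mul(Rational(2, 7), Pow(-22, 2)))), -1) = Pow(Add(87, Add(-6, 2, Mul(Rational(2, 7), 484))), -1) = Pow(Add(87, Add(-6, 2, Rational(968, 7))), -1) = Pow(Add(87, Rational(940, 7)), -1) = Pow(Rational(1549, 7), -1) = Rational(7, 1549)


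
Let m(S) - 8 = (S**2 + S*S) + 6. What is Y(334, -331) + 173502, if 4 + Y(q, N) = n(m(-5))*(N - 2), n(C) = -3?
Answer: 174497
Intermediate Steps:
m(S) = 14 + 2*S**2 (m(S) = 8 + ((S**2 + S*S) + 6) = 8 + ((S**2 + S**2) + 6) = 8 + (2*S**2 + 6) = 8 + (6 + 2*S**2) = 14 + 2*S**2)
Y(q, N) = 2 - 3*N (Y(q, N) = -4 - 3*(N - 2) = -4 - 3*(-2 + N) = -4 + (6 - 3*N) = 2 - 3*N)
Y(334, -331) + 173502 = (2 - 3*(-331)) + 173502 = (2 + 993) + 173502 = 995 + 173502 = 174497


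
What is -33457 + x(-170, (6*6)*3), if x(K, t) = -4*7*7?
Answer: -33653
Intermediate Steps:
x(K, t) = -196 (x(K, t) = -28*7 = -196)
-33457 + x(-170, (6*6)*3) = -33457 - 196 = -33653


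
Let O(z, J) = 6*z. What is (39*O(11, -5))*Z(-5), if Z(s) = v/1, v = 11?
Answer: 28314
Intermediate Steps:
Z(s) = 11 (Z(s) = 11/1 = 11*1 = 11)
(39*O(11, -5))*Z(-5) = (39*(6*11))*11 = (39*66)*11 = 2574*11 = 28314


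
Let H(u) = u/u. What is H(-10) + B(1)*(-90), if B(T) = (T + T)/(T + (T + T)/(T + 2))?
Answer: -107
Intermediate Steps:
H(u) = 1
B(T) = 2*T/(T + 2*T/(2 + T)) (B(T) = (2*T)/(T + (2*T)/(2 + T)) = (2*T)/(T + 2*T/(2 + T)) = 2*T/(T + 2*T/(2 + T)))
H(-10) + B(1)*(-90) = 1 + (2*(2 + 1)/(4 + 1))*(-90) = 1 + (2*3/5)*(-90) = 1 + (2*(⅕)*3)*(-90) = 1 + (6/5)*(-90) = 1 - 108 = -107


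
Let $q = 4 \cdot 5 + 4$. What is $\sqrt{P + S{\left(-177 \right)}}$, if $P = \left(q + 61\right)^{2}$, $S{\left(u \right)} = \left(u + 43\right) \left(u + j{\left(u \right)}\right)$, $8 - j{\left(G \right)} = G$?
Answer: $\sqrt{6153} \approx 78.441$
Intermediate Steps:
$j{\left(G \right)} = 8 - G$
$q = 24$ ($q = 20 + 4 = 24$)
$S{\left(u \right)} = 344 + 8 u$ ($S{\left(u \right)} = \left(u + 43\right) \left(u - \left(-8 + u\right)\right) = \left(43 + u\right) 8 = 344 + 8 u$)
$P = 7225$ ($P = \left(24 + 61\right)^{2} = 85^{2} = 7225$)
$\sqrt{P + S{\left(-177 \right)}} = \sqrt{7225 + \left(344 + 8 \left(-177\right)\right)} = \sqrt{7225 + \left(344 - 1416\right)} = \sqrt{7225 - 1072} = \sqrt{6153}$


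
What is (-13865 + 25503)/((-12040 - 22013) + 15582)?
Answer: -11638/18471 ≈ -0.63007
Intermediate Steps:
(-13865 + 25503)/((-12040 - 22013) + 15582) = 11638/(-34053 + 15582) = 11638/(-18471) = 11638*(-1/18471) = -11638/18471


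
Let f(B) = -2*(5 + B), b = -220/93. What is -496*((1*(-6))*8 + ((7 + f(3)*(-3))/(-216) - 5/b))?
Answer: 6797122/297 ≈ 22886.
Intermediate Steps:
b = -220/93 (b = -220*1/93 = -220/93 ≈ -2.3656)
f(B) = -10 - 2*B
-496*((1*(-6))*8 + ((7 + f(3)*(-3))/(-216) - 5/b)) = -496*((1*(-6))*8 + ((7 + (-10 - 2*3)*(-3))/(-216) - 5/(-220/93))) = -496*(-6*8 + ((7 + (-10 - 6)*(-3))*(-1/216) - 5*(-93/220))) = -496*(-48 + ((7 - 16*(-3))*(-1/216) + 93/44)) = -496*(-48 + ((7 + 48)*(-1/216) + 93/44)) = -496*(-48 + (55*(-1/216) + 93/44)) = -496*(-48 + (-55/216 + 93/44)) = -496*(-48 + 4417/2376) = -496*(-109631/2376) = 6797122/297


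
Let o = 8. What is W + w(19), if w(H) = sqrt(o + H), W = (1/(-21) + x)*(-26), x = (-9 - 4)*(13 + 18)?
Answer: 220064/21 + 3*sqrt(3) ≈ 10484.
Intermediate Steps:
x = -403 (x = -13*31 = -403)
W = 220064/21 (W = (1/(-21) - 403)*(-26) = (-1/21 - 403)*(-26) = -8464/21*(-26) = 220064/21 ≈ 10479.)
w(H) = sqrt(8 + H)
W + w(19) = 220064/21 + sqrt(8 + 19) = 220064/21 + sqrt(27) = 220064/21 + 3*sqrt(3)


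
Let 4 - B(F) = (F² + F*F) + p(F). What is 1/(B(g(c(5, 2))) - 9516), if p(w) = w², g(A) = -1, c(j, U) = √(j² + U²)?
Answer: -1/9515 ≈ -0.00010510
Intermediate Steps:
c(j, U) = √(U² + j²)
B(F) = 4 - 3*F² (B(F) = 4 - ((F² + F*F) + F²) = 4 - ((F² + F²) + F²) = 4 - (2*F² + F²) = 4 - 3*F²)
1/(B(g(c(5, 2))) - 9516) = 1/((4 - 3*(-1)²) - 9516) = 1/((4 - 3*1) - 9516) = 1/((4 - 3) - 9516) = 1/(1 - 9516) = 1/(-9515) = -1/9515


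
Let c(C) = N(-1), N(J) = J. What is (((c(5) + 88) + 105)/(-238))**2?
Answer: 9216/14161 ≈ 0.65080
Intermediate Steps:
c(C) = -1
(((c(5) + 88) + 105)/(-238))**2 = (((-1 + 88) + 105)/(-238))**2 = ((87 + 105)*(-1/238))**2 = (192*(-1/238))**2 = (-96/119)**2 = 9216/14161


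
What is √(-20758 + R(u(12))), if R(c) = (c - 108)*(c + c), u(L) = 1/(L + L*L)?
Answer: I*√505200382/156 ≈ 144.08*I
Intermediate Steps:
u(L) = 1/(L + L²)
R(c) = 2*c*(-108 + c) (R(c) = (-108 + c)*(2*c) = 2*c*(-108 + c))
√(-20758 + R(u(12))) = √(-20758 + 2*(1/(12*(1 + 12)))*(-108 + 1/(12*(1 + 12)))) = √(-20758 + 2*((1/12)/13)*(-108 + (1/12)/13)) = √(-20758 + 2*((1/12)*(1/13))*(-108 + (1/12)*(1/13))) = √(-20758 + 2*(1/156)*(-108 + 1/156)) = √(-20758 + 2*(1/156)*(-16847/156)) = √(-20758 - 16847/12168) = √(-252600191/12168) = I*√505200382/156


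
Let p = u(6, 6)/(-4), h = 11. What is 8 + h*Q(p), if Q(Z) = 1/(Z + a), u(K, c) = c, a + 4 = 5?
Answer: -14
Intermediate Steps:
a = 1 (a = -4 + 5 = 1)
p = -3/2 (p = 6/(-4) = 6*(-1/4) = -3/2 ≈ -1.5000)
Q(Z) = 1/(1 + Z) (Q(Z) = 1/(Z + 1) = 1/(1 + Z))
8 + h*Q(p) = 8 + 11/(1 - 3/2) = 8 + 11/(-1/2) = 8 + 11*(-2) = 8 - 22 = -14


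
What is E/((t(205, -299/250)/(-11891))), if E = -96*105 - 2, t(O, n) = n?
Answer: -1303098500/13 ≈ -1.0024e+8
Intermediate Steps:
E = -10082 (E = -10080 - 2 = -10082)
E/((t(205, -299/250)/(-11891))) = -10082/(-299/250/(-11891)) = -10082/(-299*1/250*(-1/11891)) = -10082/((-299/250*(-1/11891))) = -10082/13/129250 = -10082*129250/13 = -1303098500/13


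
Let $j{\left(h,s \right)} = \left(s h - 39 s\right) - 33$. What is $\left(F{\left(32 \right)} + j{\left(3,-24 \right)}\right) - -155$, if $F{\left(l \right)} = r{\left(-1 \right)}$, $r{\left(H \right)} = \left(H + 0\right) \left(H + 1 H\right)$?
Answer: $988$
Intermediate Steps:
$j{\left(h,s \right)} = -33 - 39 s + h s$ ($j{\left(h,s \right)} = \left(h s - 39 s\right) - 33 = \left(- 39 s + h s\right) - 33 = -33 - 39 s + h s$)
$r{\left(H \right)} = 2 H^{2}$ ($r{\left(H \right)} = H \left(H + H\right) = H 2 H = 2 H^{2}$)
$F{\left(l \right)} = 2$ ($F{\left(l \right)} = 2 \left(-1\right)^{2} = 2 \cdot 1 = 2$)
$\left(F{\left(32 \right)} + j{\left(3,-24 \right)}\right) - -155 = \left(2 - -831\right) - -155 = \left(2 - -831\right) + 155 = \left(2 + 831\right) + 155 = 833 + 155 = 988$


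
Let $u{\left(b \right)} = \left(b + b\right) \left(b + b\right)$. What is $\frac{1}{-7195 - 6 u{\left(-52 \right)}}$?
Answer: $- \frac{1}{72091} \approx -1.3871 \cdot 10^{-5}$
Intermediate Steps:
$u{\left(b \right)} = 4 b^{2}$ ($u{\left(b \right)} = 2 b 2 b = 4 b^{2}$)
$\frac{1}{-7195 - 6 u{\left(-52 \right)}} = \frac{1}{-7195 - 6 \cdot 4 \left(-52\right)^{2}} = \frac{1}{-7195 - 6 \cdot 4 \cdot 2704} = \frac{1}{-7195 - 64896} = \frac{1}{-72091} = - \frac{1}{72091}$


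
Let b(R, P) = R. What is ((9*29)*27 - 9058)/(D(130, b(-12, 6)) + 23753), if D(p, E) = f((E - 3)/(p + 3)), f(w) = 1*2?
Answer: -2011/23755 ≈ -0.084656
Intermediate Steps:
f(w) = 2
D(p, E) = 2
((9*29)*27 - 9058)/(D(130, b(-12, 6)) + 23753) = ((9*29)*27 - 9058)/(2 + 23753) = (261*27 - 9058)/23755 = (7047 - 9058)*(1/23755) = -2011*1/23755 = -2011/23755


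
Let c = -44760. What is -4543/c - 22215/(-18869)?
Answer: 1080065267/844576440 ≈ 1.2788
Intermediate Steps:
-4543/c - 22215/(-18869) = -4543/(-44760) - 22215/(-18869) = -4543*(-1/44760) - 22215*(-1/18869) = 4543/44760 + 22215/18869 = 1080065267/844576440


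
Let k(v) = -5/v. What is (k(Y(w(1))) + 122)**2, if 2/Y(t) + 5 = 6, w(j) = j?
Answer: 57121/4 ≈ 14280.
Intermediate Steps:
Y(t) = 2 (Y(t) = 2/(-5 + 6) = 2/1 = 2*1 = 2)
(k(Y(w(1))) + 122)**2 = (-5/2 + 122)**2 = (239/2)**2 = 57121/4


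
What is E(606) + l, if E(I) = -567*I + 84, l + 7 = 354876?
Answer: 11351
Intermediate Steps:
l = 354869 (l = -7 + 354876 = 354869)
E(I) = 84 - 567*I
E(606) + l = (84 - 567*606) + 354869 = (84 - 343602) + 354869 = -343518 + 354869 = 11351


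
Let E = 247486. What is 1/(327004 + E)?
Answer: 1/574490 ≈ 1.7407e-6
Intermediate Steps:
1/(327004 + E) = 1/(327004 + 247486) = 1/574490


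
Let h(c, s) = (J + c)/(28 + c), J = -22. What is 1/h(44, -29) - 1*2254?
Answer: -24758/11 ≈ -2250.7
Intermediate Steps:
h(c, s) = (-22 + c)/(28 + c)
1/h(44, -29) - 1*2254 = 1/((-22 + 44)/(28 + 44)) - 1*2254 = 1/(22/72) - 2254 = 1/((1/72)*22) - 2254 = 1/(11/36) - 2254 = 36/11 - 2254 = -24758/11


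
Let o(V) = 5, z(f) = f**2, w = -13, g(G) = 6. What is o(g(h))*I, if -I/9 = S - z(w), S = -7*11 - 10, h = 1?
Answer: 11520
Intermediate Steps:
S = -87 (S = -77 - 10 = -87)
I = 2304 (I = -9*(-87 - 1*(-13)**2) = -9*(-87 - 1*169) = -9*(-87 - 169) = -9*(-256) = 2304)
o(g(h))*I = 5*2304 = 11520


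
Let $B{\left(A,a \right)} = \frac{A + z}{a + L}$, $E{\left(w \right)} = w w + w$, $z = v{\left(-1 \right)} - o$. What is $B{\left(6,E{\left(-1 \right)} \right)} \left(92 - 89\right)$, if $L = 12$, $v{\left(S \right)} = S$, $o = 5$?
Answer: $0$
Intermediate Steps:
$z = -6$ ($z = -1 - 5 = -6$)
$E{\left(w \right)} = w + w^{2}$ ($E{\left(w \right)} = w^{2} + w = w + w^{2}$)
$B{\left(A,a \right)} = \frac{-6 + A}{12 + a}$ ($B{\left(A,a \right)} = \frac{A - 6}{a + 12} = \frac{-6 + A}{12 + a}$)
$B{\left(6,E{\left(-1 \right)} \right)} \left(92 - 89\right) = \frac{-6 + 6}{12 - \left(1 - 1\right)} \left(92 - 89\right) = \frac{1}{12 - 0} \cdot 0 \cdot 3 = \frac{1}{12 + 0} \cdot 0 \cdot 3 = \frac{1}{12} \cdot 0 \cdot 3 = 0 \cdot 3 = 0$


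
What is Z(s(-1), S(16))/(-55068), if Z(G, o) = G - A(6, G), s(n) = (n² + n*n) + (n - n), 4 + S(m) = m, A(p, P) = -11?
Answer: -1/4236 ≈ -0.00023607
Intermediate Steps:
S(m) = -4 + m
s(n) = 2*n² (s(n) = (n² + n²) + 0 = 2*n² + 0 = 2*n²)
Z(G, o) = 11 + G (Z(G, o) = G - 1*(-11) = G + 11 = 11 + G)
Z(s(-1), S(16))/(-55068) = (11 + 2*(-1)²)/(-55068) = (11 + 2*1)*(-1/55068) = (11 + 2)*(-1/55068) = 13*(-1/55068) = -1/4236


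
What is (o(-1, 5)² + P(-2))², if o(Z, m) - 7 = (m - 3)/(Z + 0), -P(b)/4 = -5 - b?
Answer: 1369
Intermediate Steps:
P(b) = 20 + 4*b (P(b) = -4*(-5 - b) = 20 + 4*b)
o(Z, m) = 7 + (-3 + m)/Z (o(Z, m) = 7 + (m - 3)/(Z + 0) = 7 + (-3 + m)/Z)
(o(-1, 5)² + P(-2))² = (((-3 + 5 + 7*(-1))/(-1))² + (20 + 4*(-2)))² = ((-(-3 + 5 - 7))² + (20 - 8))² = ((-1*(-5))² + 12)² = (5² + 12)² = (25 + 12)² = 37² = 1369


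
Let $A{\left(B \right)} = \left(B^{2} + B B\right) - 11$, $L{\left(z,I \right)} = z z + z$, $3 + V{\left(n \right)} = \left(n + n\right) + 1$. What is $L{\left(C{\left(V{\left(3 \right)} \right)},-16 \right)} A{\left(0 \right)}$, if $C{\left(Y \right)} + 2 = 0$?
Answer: $-22$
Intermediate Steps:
$V{\left(n \right)} = -2 + 2 n$ ($V{\left(n \right)} = -3 + \left(\left(n + n\right) + 1\right) = -3 + \left(2 n + 1\right) = -3 + \left(1 + 2 n\right) = -2 + 2 n$)
$C{\left(Y \right)} = -2$ ($C{\left(Y \right)} = -2 + 0 = -2$)
$L{\left(z,I \right)} = z + z^{2}$ ($L{\left(z,I \right)} = z^{2} + z = z + z^{2}$)
$A{\left(B \right)} = -11 + 2 B^{2}$ ($A{\left(B \right)} = \left(B^{2} + B^{2}\right) - 11 = 2 B^{2} - 11 = -11 + 2 B^{2}$)
$L{\left(C{\left(V{\left(3 \right)} \right)},-16 \right)} A{\left(0 \right)} = - 2 \left(1 - 2\right) \left(-11 + 2 \cdot 0^{2}\right) = \left(-2\right) \left(-1\right) \left(-11 + 2 \cdot 0\right) = 2 \left(-11 + 0\right) = 2 \left(-11\right) = -22$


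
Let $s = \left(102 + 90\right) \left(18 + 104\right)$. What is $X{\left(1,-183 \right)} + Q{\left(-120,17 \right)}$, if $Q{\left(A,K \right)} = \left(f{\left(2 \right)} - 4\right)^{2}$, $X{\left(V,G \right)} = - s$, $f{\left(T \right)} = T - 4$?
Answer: $-23388$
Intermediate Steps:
$f{\left(T \right)} = -4 + T$ ($f{\left(T \right)} = T - 4 = -4 + T$)
$s = 23424$ ($s = 192 \cdot 122 = 23424$)
$X{\left(V,G \right)} = -23424$ ($X{\left(V,G \right)} = \left(-1\right) 23424 = -23424$)
$Q{\left(A,K \right)} = 36$ ($Q{\left(A,K \right)} = \left(\left(-4 + 2\right) - 4\right)^{2} = \left(-2 - 4\right)^{2} = \left(-6\right)^{2} = 36$)
$X{\left(1,-183 \right)} + Q{\left(-120,17 \right)} = -23424 + 36 = -23388$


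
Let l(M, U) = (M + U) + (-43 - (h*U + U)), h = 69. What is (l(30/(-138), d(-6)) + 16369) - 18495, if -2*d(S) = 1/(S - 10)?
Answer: -1598131/736 ≈ -2171.4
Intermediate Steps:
d(S) = -1/(2*(-10 + S)) (d(S) = -1/(2*(S - 10)) = -1/(2*(-10 + S)))
l(M, U) = -43 + M - 69*U (l(M, U) = (M + U) + (-43 - (69*U + U)) = (M + U) + (-43 - 70*U) = -43 + M - 69*U)
(l(30/(-138), d(-6)) + 16369) - 18495 = ((-43 + 30/(-138) - (-69)/(-20 + 2*(-6))) + 16369) - 18495 = ((-43 + 30*(-1/138) - (-69)/(-20 - 12)) + 16369) - 18495 = ((-43 - 5/23 - (-69)/(-32)) + 16369) - 18495 = ((-43 - 5/23 - (-69)*(-1)/32) + 16369) - 18495 = ((-43 - 5/23 - 69*1/32) + 16369) - 18495 = ((-43 - 5/23 - 69/32) + 16369) - 18495 = (-33395/736 + 16369) - 18495 = 12014189/736 - 18495 = -1598131/736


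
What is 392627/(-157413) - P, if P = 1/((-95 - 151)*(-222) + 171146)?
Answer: -88638843679/35537244054 ≈ -2.4943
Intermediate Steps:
P = 1/225758 (P = 1/(-246*(-222) + 171146) = 1/(54612 + 171146) = 1/225758 ≈ 4.4295e-6)
392627/(-157413) - P = 392627/(-157413) - 1*1/225758 = 392627*(-1/157413) - 1/225758 = -392627/157413 - 1/225758 = -88638843679/35537244054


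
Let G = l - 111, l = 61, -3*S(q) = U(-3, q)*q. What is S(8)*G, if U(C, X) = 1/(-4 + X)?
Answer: 100/3 ≈ 33.333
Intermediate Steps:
S(q) = -q/(3*(-4 + q))
G = -50 (G = 61 - 111 = -50)
S(8)*G = -1*8/(-12 + 3*8)*(-50) = -1*8/(-12 + 24)*(-50) = -1*8/12*(-50) = -1*8*1/12*(-50) = -⅔*(-50) = 100/3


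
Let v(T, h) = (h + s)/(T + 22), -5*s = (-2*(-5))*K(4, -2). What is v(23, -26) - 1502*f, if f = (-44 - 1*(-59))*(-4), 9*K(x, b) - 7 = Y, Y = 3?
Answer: 36498346/405 ≈ 90119.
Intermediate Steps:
K(x, b) = 10/9 (K(x, b) = 7/9 + (⅑)*3 = 7/9 + ⅓ = 10/9)
s = -20/9 (s = -(-2*(-5))*10/(5*9) = -2*10/9 = -⅕*100/9 = -20/9 ≈ -2.2222)
v(T, h) = (-20/9 + h)/(22 + T) (v(T, h) = (h - 20/9)/(T + 22) = (-20/9 + h)/(22 + T))
f = -60 (f = (-44 + 59)*(-4) = 15*(-4) = -60)
v(23, -26) - 1502*f = (-20/9 - 26)/(22 + 23) - 1502*(-60) = -254/9/45 + 90120 = (1/45)*(-254/9) + 90120 = -254/405 + 90120 = 36498346/405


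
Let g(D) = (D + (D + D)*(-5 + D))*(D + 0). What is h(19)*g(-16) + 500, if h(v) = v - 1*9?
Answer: -104460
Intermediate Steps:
g(D) = D*(D + 2*D*(-5 + D)) (g(D) = (D + (2*D)*(-5 + D))*D = (D + 2*D*(-5 + D))*D = D*(D + 2*D*(-5 + D)))
h(v) = -9 + v (h(v) = v - 9 = -9 + v)
h(19)*g(-16) + 500 = (-9 + 19)*((-16)²*(-9 + 2*(-16))) + 500 = 10*(256*(-9 - 32)) + 500 = 10*(256*(-41)) + 500 = 10*(-10496) + 500 = -104960 + 500 = -104460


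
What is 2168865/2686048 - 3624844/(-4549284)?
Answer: 4900821954793/3054898797408 ≈ 1.6042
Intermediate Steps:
2168865/2686048 - 3624844/(-4549284) = 2168865*(1/2686048) - 3624844*(-1/4549284) = 2168865/2686048 + 906211/1137321 = 4900821954793/3054898797408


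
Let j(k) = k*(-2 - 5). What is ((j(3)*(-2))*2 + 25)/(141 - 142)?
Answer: -109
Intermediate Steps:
j(k) = -7*k (j(k) = k*(-7) = -7*k)
((j(3)*(-2))*2 + 25)/(141 - 142) = ((-7*3*(-2))*2 + 25)/(141 - 142) = (-21*(-2)*2 + 25)/(-1) = (42*2 + 25)*(-1) = (84 + 25)*(-1) = 109*(-1) = -109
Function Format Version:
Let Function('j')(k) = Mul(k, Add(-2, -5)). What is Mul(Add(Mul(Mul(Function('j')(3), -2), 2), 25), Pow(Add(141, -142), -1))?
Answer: -109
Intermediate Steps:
Function('j')(k) = Mul(-7, k) (Function('j')(k) = Mul(k, -7) = Mul(-7, k))
Mul(Add(Mul(Mul(Function('j')(3), -2), 2), 25), Pow(Add(141, -142), -1)) = Mul(Add(Mul(Mul(Mul(-7, 3), -2), 2), 25), Pow(Add(141, -142), -1)) = Mul(Add(Mul(Mul(-21, -2), 2), 25), Pow(-1, -1)) = Mul(Add(Mul(42, 2), 25), -1) = Mul(Add(84, 25), -1) = Mul(109, -1) = -109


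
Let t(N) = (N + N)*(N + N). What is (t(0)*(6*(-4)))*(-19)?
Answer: 0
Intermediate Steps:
t(N) = 4*N**2 (t(N) = (2*N)*(2*N) = 4*N**2)
(t(0)*(6*(-4)))*(-19) = ((4*0**2)*(6*(-4)))*(-19) = ((4*0)*(-24))*(-19) = (0*(-24))*(-19) = 0*(-19) = 0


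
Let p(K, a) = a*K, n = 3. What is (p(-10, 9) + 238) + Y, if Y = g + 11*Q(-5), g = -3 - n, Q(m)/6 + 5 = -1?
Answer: -254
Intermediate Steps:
Q(m) = -36 (Q(m) = -30 + 6*(-1) = -30 - 6 = -36)
g = -6 (g = -3 - 1*3 = -3 - 3 = -6)
p(K, a) = K*a
Y = -402 (Y = -6 + 11*(-36) = -6 - 396 = -402)
(p(-10, 9) + 238) + Y = (-10*9 + 238) - 402 = (-90 + 238) - 402 = 148 - 402 = -254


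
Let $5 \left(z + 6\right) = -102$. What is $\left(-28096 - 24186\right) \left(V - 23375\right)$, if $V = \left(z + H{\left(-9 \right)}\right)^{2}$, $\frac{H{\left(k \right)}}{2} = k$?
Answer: $\frac{27975627662}{25} \approx 1.119 \cdot 10^{9}$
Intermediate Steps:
$z = - \frac{132}{5}$ ($z = -6 + \frac{1}{5} \left(-102\right) = -6 - \frac{102}{5} = - \frac{132}{5} \approx -26.4$)
$H{\left(k \right)} = 2 k$
$V = \frac{49284}{25}$ ($V = \left(- \frac{132}{5} + 2 \left(-9\right)\right)^{2} = \left(- \frac{132}{5} - 18\right)^{2} = \left(- \frac{222}{5}\right)^{2} = \frac{49284}{25} \approx 1971.4$)
$\left(-28096 - 24186\right) \left(V - 23375\right) = \left(-28096 - 24186\right) \left(\frac{49284}{25} - 23375\right) = \left(-52282\right) \left(- \frac{535091}{25}\right) = \frac{27975627662}{25}$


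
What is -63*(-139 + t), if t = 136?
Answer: 189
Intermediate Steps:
-63*(-139 + t) = -63*(-139 + 136) = -63*(-3) = 189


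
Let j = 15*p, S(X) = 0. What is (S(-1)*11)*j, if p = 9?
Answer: 0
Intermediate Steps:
j = 135 (j = 15*9 = 135)
(S(-1)*11)*j = (0*11)*135 = 0*135 = 0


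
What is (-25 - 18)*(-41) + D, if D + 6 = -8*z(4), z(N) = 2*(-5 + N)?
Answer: 1773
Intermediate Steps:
z(N) = -10 + 2*N
D = 10 (D = -6 - 8*(-10 + 2*4) = -6 - 8*(-10 + 8) = -6 - 8*(-2) = -6 + 16 = 10)
(-25 - 18)*(-41) + D = (-25 - 18)*(-41) + 10 = -43*(-41) + 10 = 1763 + 10 = 1773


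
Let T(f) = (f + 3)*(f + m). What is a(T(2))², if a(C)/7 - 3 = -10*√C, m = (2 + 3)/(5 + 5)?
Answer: 61691 - 7350*√2 ≈ 51297.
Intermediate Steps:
m = ½ (m = 5/10 = 5*(⅒) = ½ ≈ 0.50000)
T(f) = (½ + f)*(3 + f) (T(f) = (f + 3)*(f + ½) = (3 + f)*(½ + f) = (½ + f)*(3 + f))
a(C) = 21 - 70*√C (a(C) = 21 + 7*(-10*√C) = 21 - 70*√C)
a(T(2))² = (21 - 70*√(3/2 + 2² + (7/2)*2))² = (21 - 70*√(3/2 + 4 + 7))² = (21 - 175*√2)²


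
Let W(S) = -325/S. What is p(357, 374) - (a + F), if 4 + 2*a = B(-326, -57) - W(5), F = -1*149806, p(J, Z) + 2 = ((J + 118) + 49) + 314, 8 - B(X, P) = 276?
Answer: 301491/2 ≈ 1.5075e+5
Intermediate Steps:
B(X, P) = -268 (B(X, P) = 8 - 1*276 = 8 - 276 = -268)
p(J, Z) = 479 + J (p(J, Z) = -2 + (((J + 118) + 49) + 314) = -2 + (((118 + J) + 49) + 314) = -2 + ((167 + J) + 314) = -2 + (481 + J) = 479 + J)
F = -149806
a = -207/2 (a = -2 + (-268 - (-325)/5)/2 = -2 + (-268 - 1*(-65))/2 = -2 + (-268 + 65)/2 = -2 + (½)*(-203) = -2 - 203/2 = -207/2 ≈ -103.50)
p(357, 374) - (a + F) = (479 + 357) - (-207/2 - 149806) = 836 - 1*(-299819/2) = 836 + 299819/2 = 301491/2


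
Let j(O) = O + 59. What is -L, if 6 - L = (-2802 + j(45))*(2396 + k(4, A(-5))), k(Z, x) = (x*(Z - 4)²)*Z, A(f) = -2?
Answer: -6464414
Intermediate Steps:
j(O) = 59 + O
k(Z, x) = Z*x*(-4 + Z)² (k(Z, x) = (x*(-4 + Z)²)*Z = Z*x*(-4 + Z)²)
L = 6464414 (L = 6 - (-2802 + (59 + 45))*(2396 + 4*(-2)*(-4 + 4)²) = 6 - (-2802 + 104)*(2396 + 4*(-2)*0²) = 6 - (-2698)*(2396 + 4*(-2)*0) = 6 - (-2698)*(2396 + 0) = 6 - (-2698)*2396 = 6 - 1*(-6464408) = 6 + 6464408 = 6464414)
-L = -1*6464414 = -6464414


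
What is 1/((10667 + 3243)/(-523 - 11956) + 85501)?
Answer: 12479/1066953069 ≈ 1.1696e-5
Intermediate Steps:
1/((10667 + 3243)/(-523 - 11956) + 85501) = 1/(13910/(-12479) + 85501) = 1/(13910*(-1/12479) + 85501) = 1/(-13910/12479 + 85501) = 1/(1066953069/12479) = 12479/1066953069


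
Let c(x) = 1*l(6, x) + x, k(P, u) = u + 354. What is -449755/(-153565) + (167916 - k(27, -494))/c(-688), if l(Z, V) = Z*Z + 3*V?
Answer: -175614179/2979161 ≈ -58.948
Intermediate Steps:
k(P, u) = 354 + u
l(Z, V) = Z**2 + 3*V
c(x) = 36 + 4*x (c(x) = 1*(6**2 + 3*x) + x = 1*(36 + 3*x) + x = (36 + 3*x) + x = 36 + 4*x)
-449755/(-153565) + (167916 - k(27, -494))/c(-688) = -449755/(-153565) + (167916 - (354 - 494))/(36 + 4*(-688)) = -449755*(-1/153565) + (167916 - 1*(-140))/(36 - 2752) = 89951/30713 + (167916 + 140)/(-2716) = 89951/30713 + 168056*(-1/2716) = 89951/30713 - 6002/97 = -175614179/2979161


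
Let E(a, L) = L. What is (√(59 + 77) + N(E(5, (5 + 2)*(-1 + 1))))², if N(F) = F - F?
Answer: 136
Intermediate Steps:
N(F) = 0
(√(59 + 77) + N(E(5, (5 + 2)*(-1 + 1))))² = (√(59 + 77) + 0)² = (√136 + 0)² = (2*√34 + 0)² = (2*√34)² = 136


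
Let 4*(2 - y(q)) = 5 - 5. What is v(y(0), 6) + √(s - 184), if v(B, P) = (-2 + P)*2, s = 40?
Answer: 8 + 12*I ≈ 8.0 + 12.0*I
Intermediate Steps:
y(q) = 2 (y(q) = 2 - (5 - 5)/4 = 2 - ¼*0 = 2 + 0 = 2)
v(B, P) = -4 + 2*P
v(y(0), 6) + √(s - 184) = (-4 + 2*6) + √(40 - 184) = (-4 + 12) + √(-144) = 8 + 12*I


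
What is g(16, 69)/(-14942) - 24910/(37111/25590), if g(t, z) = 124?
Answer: -153624777122/8943751 ≈ -17177.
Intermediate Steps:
g(16, 69)/(-14942) - 24910/(37111/25590) = 124/(-14942) - 24910/(37111/25590) = 124*(-1/14942) - 24910/(37111*(1/25590)) = -2/241 - 24910/37111/25590 = -2/241 - 24910*25590/37111 = -2/241 - 637446900/37111 = -153624777122/8943751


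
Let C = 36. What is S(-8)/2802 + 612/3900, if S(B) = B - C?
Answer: 64301/455325 ≈ 0.14122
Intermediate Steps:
S(B) = -36 + B (S(B) = B - 1*36 = B - 36 = -36 + B)
S(-8)/2802 + 612/3900 = (-36 - 8)/2802 + 612/3900 = -44*1/2802 + 612*(1/3900) = -22/1401 + 51/325 = 64301/455325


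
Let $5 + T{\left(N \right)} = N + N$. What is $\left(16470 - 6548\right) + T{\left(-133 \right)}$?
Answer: $9651$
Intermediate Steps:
$T{\left(N \right)} = -5 + 2 N$ ($T{\left(N \right)} = -5 + \left(N + N\right) = -5 + 2 N$)
$\left(16470 - 6548\right) + T{\left(-133 \right)} = \left(16470 - 6548\right) + \left(-5 + 2 \left(-133\right)\right) = 9922 - 271 = 9651$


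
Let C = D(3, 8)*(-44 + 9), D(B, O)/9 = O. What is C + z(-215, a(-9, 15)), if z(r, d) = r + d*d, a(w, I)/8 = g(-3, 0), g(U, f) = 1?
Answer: -2671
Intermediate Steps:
a(w, I) = 8 (a(w, I) = 8*1 = 8)
z(r, d) = r + d**2
D(B, O) = 9*O
C = -2520 (C = (9*8)*(-44 + 9) = 72*(-35) = -2520)
C + z(-215, a(-9, 15)) = -2520 + (-215 + 8**2) = -2520 + (-215 + 64) = -2520 - 151 = -2671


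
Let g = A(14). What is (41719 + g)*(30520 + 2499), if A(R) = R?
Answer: 1377981927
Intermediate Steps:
g = 14
(41719 + g)*(30520 + 2499) = (41719 + 14)*(30520 + 2499) = 41733*33019 = 1377981927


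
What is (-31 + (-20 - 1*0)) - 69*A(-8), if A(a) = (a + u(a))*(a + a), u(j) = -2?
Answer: -11091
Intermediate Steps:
A(a) = 2*a*(-2 + a) (A(a) = (a - 2)*(a + a) = (-2 + a)*(2*a) = 2*a*(-2 + a))
(-31 + (-20 - 1*0)) - 69*A(-8) = (-31 + (-20 - 1*0)) - 138*(-8)*(-2 - 8) = (-31 + (-20 + 0)) - 138*(-8)*(-10) = (-31 - 20) - 69*160 = -51 - 11040 = -11091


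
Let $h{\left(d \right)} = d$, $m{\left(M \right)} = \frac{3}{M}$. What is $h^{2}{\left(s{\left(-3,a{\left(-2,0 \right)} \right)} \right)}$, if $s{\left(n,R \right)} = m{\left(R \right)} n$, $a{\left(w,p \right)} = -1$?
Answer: $81$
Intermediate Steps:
$s{\left(n,R \right)} = \frac{3 n}{R}$ ($s{\left(n,R \right)} = \frac{3}{R} n = \frac{3 n}{R}$)
$h^{2}{\left(s{\left(-3,a{\left(-2,0 \right)} \right)} \right)} = \left(3 \left(-3\right) \frac{1}{-1}\right)^{2} = \left(3 \left(-3\right) \left(-1\right)\right)^{2} = 9^{2} = 81$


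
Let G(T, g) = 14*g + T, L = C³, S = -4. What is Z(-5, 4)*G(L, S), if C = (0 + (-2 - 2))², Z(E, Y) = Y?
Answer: 16160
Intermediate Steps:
C = 16 (C = (0 - 4)² = (-4)² = 16)
L = 4096 (L = 16³ = 4096)
G(T, g) = T + 14*g
Z(-5, 4)*G(L, S) = 4*(4096 + 14*(-4)) = 4*(4096 - 56) = 4*4040 = 16160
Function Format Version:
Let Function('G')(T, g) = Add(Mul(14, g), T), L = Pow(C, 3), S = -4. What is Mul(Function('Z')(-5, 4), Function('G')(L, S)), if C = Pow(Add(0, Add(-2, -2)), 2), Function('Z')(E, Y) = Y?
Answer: 16160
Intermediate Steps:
C = 16 (C = Pow(Add(0, -4), 2) = Pow(-4, 2) = 16)
L = 4096 (L = Pow(16, 3) = 4096)
Function('G')(T, g) = Add(T, Mul(14, g))
Mul(Function('Z')(-5, 4), Function('G')(L, S)) = Mul(4, Add(4096, Mul(14, -4))) = Mul(4, Add(4096, -56)) = Mul(4, 4040) = 16160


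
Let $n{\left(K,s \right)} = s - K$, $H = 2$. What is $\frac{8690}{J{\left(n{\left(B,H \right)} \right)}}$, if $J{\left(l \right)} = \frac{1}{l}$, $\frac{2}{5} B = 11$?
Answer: $-221595$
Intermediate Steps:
$B = \frac{55}{2}$ ($B = \frac{5}{2} \cdot 11 = \frac{55}{2} \approx 27.5$)
$\frac{8690}{J{\left(n{\left(B,H \right)} \right)}} = \frac{8690}{\frac{1}{2 - \frac{55}{2}}} = \frac{8690}{\frac{1}{- \frac{51}{2}}} = \frac{8690}{- \frac{2}{51}} = 8690 \left(- \frac{51}{2}\right) = -221595$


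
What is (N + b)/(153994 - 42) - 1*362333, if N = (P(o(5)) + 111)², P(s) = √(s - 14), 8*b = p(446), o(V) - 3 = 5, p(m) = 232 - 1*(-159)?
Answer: -446255021217/1231616 + 111*I*√6/76976 ≈ -3.6233e+5 + 0.0035322*I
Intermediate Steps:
p(m) = 391 (p(m) = 232 + 159 = 391)
o(V) = 8 (o(V) = 3 + 5 = 8)
b = 391/8 (b = (⅛)*391 = 391/8 ≈ 48.875)
P(s) = √(-14 + s)
N = (111 + I*√6)² (N = (√(-14 + 8) + 111)² = (√(-6) + 111)² = (I*√6 + 111)² = (111 + I*√6)² ≈ 12315.0 + 543.79*I)
(N + b)/(153994 - 42) - 1*362333 = ((111 + I*√6)² + 391/8)/(153994 - 42) - 1*362333 = (391/8 + (111 + I*√6)²)/153952 - 362333 = (391/8 + (111 + I*√6)²)*(1/153952) - 362333 = (23/72448 + (111 + I*√6)²/153952) - 362333 = -26250301161/72448 + (111 + I*√6)²/153952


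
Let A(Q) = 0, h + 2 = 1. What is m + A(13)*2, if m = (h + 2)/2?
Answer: ½ ≈ 0.50000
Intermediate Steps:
h = -1 (h = -2 + 1 = -1)
m = ½ (m = (-1 + 2)/2 = (½)*1 = ½ ≈ 0.50000)
m + A(13)*2 = ½ + 0*2 = ½ + 0 = ½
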